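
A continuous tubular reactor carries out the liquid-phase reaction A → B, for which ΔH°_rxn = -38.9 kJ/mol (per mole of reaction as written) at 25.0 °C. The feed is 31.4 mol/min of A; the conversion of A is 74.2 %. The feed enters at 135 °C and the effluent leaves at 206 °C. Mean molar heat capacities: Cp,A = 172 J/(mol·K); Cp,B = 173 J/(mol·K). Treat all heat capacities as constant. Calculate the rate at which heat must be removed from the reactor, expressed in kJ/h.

Extent of reaction ξ = 0.742 × 31.4 = 23.299 mol/min
Reaction term: ξ·ΔH°_rxn = 23.299 × -38.9 = -906.32 kJ/min
Sensible, feed 135→25 °C: -594.09 kJ/min
Outlet flows (mol/min): A 8.1012, B 23.299
Sensible, products 25→206 °C: 981.76 kJ/min
Q = ΔH = -518.65 kJ/min = -8.6442 kW
Heat removed = 31119 kJ/h

Q_out = 31100 kJ/h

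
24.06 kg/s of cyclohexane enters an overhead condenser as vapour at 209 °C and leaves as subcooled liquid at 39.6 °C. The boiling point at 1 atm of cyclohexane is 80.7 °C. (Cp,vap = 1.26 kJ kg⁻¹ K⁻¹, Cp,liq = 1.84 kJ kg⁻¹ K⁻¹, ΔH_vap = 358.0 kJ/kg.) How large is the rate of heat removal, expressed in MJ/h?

Q_c = 51600 MJ/h

vapour 209→80.7 °C: -161.66 kJ/kg
condensation at 80.7 °C: -358 kJ/kg
liquid 80.7→39.6 °C: -75.624 kJ/kg
Δh = -161.66 + -358 + -75.624 = -595.28 kJ/kg
Q = ṁ·Δh = 24.06 kg/s × -595.28 kJ/kg = -14322 kJ/s
|Q| = 14322 kW = 51561 MJ/h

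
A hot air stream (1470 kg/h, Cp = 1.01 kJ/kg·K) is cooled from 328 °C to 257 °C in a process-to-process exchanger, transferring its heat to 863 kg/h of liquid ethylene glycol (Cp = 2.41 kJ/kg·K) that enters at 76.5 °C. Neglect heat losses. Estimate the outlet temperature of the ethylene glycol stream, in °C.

Heat released by hot stream: Q = 1470 × 1.01 × (328 − 257) = 105410 kJ/h
Energy balance on cold side (adiabatic exchanger): Q = ṁ_c·Cp_c·(T_c,out − T_c,in)
T_c,out = 76.5 + 105410/(863 × 2.41) = 127.18 °C

T_c,out = 127 °C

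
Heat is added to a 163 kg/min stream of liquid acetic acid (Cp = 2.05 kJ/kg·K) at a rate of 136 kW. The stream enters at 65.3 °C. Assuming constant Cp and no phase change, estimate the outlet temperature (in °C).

Q = 136 kW = 8160 kJ/min
ΔT = Q/(ṁ·Cp) = 8160/(163×2.05) = 24.42 K
T_out = 65.3 + 24.42 = 89.72 °C

T_out = 89.7 °C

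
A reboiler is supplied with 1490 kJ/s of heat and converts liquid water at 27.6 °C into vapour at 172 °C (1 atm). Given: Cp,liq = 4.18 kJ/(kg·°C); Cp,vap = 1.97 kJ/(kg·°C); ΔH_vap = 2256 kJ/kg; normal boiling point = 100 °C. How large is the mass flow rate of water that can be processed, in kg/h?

Δh = 4.18×(100−27.6) + 2256 + 1.97×(172−100) = 2700.5 kJ/kg
Q = 1490 kJ/s = 1490 kJ/s = 5.364e+06 kJ/h
ṁ = Q/Δh = 5.364e+06 / 2700.5 = 1986.3 kg/h

ṁ = 1990 kg/h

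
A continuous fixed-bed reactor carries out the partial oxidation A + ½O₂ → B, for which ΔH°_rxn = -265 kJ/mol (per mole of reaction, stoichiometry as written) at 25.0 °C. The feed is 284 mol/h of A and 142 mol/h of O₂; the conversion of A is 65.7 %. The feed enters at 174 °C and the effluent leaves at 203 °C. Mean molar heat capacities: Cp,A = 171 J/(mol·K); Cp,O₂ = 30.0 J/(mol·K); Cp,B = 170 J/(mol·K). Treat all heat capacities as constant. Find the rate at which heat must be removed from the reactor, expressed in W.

Q_out = 13500 W

Extent of reaction ξ = 0.657 × 284 = 186.59 mol/h
Reaction term: ξ·ΔH°_rxn = 186.59 × -265 = -49446 kJ/h
Sensible, feed 174→25 °C: -7870.8 kJ/h
Outlet flows (mol/h): A 97.412, O₂ 48.706, B 186.59
Sensible, products 25→203 °C: 8871.3 kJ/h
Q = ΔH = -48445 kJ/h = -13.457 kW
Heat removed = 13457 W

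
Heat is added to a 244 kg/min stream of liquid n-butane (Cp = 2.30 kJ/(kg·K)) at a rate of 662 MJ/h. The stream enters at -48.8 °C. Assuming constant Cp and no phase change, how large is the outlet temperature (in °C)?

Q = 662 MJ/h = 11033 kJ/min
ΔT = Q/(ṁ·Cp) = 11033/(244×2.30) = 19.66 K
T_out = -48.8 + 19.66 = -29.14 °C

T_out = -29.1 °C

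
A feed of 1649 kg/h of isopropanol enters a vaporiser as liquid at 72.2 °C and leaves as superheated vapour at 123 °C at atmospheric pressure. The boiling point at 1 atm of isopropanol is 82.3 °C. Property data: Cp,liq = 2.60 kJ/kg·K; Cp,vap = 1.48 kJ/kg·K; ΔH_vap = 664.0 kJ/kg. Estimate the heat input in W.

Q = 344000 W

liquid 72.2→82.3 °C: 26.26 kJ/kg
vaporisation at 82.3 °C: 664 kJ/kg
vapour 82.3→123 °C: 60.236 kJ/kg
Δh = 26.26 + 664 + 60.236 = 750.5 kJ/kg
Q = ṁ·Δh = 1649 kg/h × 750.5 kJ/kg = 1.2376e+06 kJ/h
|Q| = 343.77 kW = 343770 W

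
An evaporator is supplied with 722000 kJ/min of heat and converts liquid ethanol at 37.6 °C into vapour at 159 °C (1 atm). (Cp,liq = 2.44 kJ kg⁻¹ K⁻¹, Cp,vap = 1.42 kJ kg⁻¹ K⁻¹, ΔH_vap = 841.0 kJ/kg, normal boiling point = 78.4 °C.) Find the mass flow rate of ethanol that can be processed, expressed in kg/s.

Δh = 2.44×(78.4−37.6) + 841.0 + 1.42×(159−78.4) = 1055 kJ/kg
Q = 722000 kJ/min = 12033 kJ/s = 12033 kJ/s
ṁ = Q/Δh = 12033 / 1055 = 11.406 kg/s

ṁ = 11.4 kg/s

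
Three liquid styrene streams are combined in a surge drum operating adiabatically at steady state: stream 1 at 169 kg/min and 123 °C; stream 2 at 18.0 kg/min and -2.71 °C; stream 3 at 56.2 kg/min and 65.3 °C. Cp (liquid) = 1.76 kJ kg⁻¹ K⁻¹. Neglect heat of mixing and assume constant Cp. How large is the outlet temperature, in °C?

No heat crosses the boundary, so H_out = H_in.
T_out = Σ ṁᵢCp,ᵢTᵢ / Σ ṁᵢCp,ᵢ
      = 42958 / 428.03 = 100.36 °C

T_out = 100 °C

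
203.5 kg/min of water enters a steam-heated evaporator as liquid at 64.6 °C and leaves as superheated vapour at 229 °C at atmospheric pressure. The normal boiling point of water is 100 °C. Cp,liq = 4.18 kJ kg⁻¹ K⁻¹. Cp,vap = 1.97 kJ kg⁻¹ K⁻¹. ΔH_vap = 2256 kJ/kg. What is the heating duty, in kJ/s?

Q = 9020 kJ/s

liquid 64.6→100 °C: 147.97 kJ/kg
vaporisation at 100 °C: 2256 kJ/kg
vapour 100→229 °C: 254.13 kJ/kg
Δh = 147.97 + 2256 + 254.13 = 2658.1 kJ/kg
Q = ṁ·Δh = 203.5 kg/min × 2658.1 kJ/kg = 540920 kJ/min
|Q| = 9015.4 kW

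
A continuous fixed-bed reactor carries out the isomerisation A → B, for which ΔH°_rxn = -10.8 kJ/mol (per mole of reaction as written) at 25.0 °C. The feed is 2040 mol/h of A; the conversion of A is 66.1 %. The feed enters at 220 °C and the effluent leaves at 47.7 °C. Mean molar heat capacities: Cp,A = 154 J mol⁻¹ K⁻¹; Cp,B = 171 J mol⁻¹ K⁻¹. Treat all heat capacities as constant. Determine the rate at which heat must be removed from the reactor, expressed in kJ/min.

Q_out = 1140 kJ/min

Extent of reaction ξ = 0.661 × 2040 = 1348.4 mol/h
Reaction term: ξ·ΔH°_rxn = 1348.4 × -10.8 = -14563 kJ/h
Sensible, feed 220→25 °C: -61261 kJ/h
Outlet flows (mol/h): A 691.56, B 1348.4
Sensible, products 25→47.7 °C: 7651.8 kJ/h
Q = ΔH = -68173 kJ/h = -18.937 kW
Heat removed = 1136.2 kJ/min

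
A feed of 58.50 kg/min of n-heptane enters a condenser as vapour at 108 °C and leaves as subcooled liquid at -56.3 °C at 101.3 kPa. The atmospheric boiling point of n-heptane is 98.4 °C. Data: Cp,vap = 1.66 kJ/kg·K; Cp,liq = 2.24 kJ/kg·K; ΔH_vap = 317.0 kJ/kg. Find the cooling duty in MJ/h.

vapour 108→98.4 °C: -15.936 kJ/kg
condensation at 98.4 °C: -317 kJ/kg
liquid 98.4→-56.3 °C: -346.53 kJ/kg
Δh = -15.936 + -317 + -346.53 = -679.46 kJ/kg
Q = ṁ·Δh = 58.50 kg/min × -679.46 kJ/kg = -39749 kJ/min
|Q| = 662.48 kW = 2384.9 MJ/h

Q_c = 2380 MJ/h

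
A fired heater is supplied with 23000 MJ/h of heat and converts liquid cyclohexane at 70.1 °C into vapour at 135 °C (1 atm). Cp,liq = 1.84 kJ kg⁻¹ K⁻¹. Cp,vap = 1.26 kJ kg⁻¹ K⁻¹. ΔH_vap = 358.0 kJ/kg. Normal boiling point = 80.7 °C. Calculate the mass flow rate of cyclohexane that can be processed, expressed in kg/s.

Δh = 1.84×(80.7−70.1) + 358.0 + 1.26×(135−80.7) = 445.92 kJ/kg
Q = 23000 MJ/h = 6388.9 kJ/s = 6388.9 kJ/s
ṁ = Q/Δh = 6388.9 / 445.92 = 14.327 kg/s

ṁ = 14.3 kg/s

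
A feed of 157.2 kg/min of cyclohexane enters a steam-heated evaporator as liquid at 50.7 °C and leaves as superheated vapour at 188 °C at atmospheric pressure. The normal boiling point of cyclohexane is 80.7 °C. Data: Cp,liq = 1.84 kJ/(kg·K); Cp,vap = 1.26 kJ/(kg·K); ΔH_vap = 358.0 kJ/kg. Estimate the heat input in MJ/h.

Q = 5170 MJ/h

liquid 50.7→80.7 °C: 55.2 kJ/kg
vaporisation at 80.7 °C: 358 kJ/kg
vapour 80.7→188 °C: 135.2 kJ/kg
Δh = 55.2 + 358 + 135.2 = 548.4 kJ/kg
Q = ṁ·Δh = 157.2 kg/min × 548.4 kJ/kg = 86208 kJ/min
|Q| = 1436.8 kW = 5172.5 MJ/h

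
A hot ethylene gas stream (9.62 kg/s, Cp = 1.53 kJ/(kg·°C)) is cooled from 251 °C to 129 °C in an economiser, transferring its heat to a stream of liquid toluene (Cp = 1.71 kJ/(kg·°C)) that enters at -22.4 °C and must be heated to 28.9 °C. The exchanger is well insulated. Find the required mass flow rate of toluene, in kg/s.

ṁ_c = 20.5 kg/s

Heat released by hot stream: Q = 9.62 × 1.53 × (251 − 129) = 1795.7 kJ/s
Energy balance on cold side (adiabatic exchanger): Q = ṁ_c·Cp_c·(T_c,out − T_c,in)
ṁ_c = 1795.7 / [1.71 × (28.9 − -22.4)] = 20.47 kg/s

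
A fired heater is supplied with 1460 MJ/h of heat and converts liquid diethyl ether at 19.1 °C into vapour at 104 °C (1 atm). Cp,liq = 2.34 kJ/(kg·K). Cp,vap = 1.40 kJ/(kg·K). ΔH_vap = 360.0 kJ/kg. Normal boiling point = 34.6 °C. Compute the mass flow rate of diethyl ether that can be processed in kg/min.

ṁ = 49.3 kg/min

Δh = 2.34×(34.6−19.1) + 360.0 + 1.40×(104−34.6) = 493.43 kJ/kg
Q = 1460 MJ/h = 405.56 kJ/s = 24333 kJ/min
ṁ = Q/Δh = 24333 / 493.43 = 49.315 kg/min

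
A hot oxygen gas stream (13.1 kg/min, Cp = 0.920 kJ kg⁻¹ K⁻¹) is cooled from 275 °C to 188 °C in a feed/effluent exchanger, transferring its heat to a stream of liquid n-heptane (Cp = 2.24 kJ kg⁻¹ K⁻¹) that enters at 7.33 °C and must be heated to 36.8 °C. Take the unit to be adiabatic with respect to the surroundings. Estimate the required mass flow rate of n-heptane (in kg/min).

ṁ_c = 15.9 kg/min

Heat released by hot stream: Q = 13.1 × 0.920 × (275 − 188) = 1048.5 kJ/min
Energy balance on cold side (adiabatic exchanger): Q = ṁ_c·Cp_c·(T_c,out − T_c,in)
ṁ_c = 1048.5 / [2.24 × (36.8 − 7.33)] = 15.884 kg/min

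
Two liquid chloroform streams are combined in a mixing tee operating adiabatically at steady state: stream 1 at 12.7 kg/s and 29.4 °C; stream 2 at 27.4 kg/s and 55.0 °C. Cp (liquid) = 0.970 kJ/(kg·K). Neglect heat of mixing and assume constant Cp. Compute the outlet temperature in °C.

Adiabatic, steady state ⇒ Σ ṁᵢCp,ᵢ(T_out − Tᵢ) = 0
Σ ṁᵢCp,ᵢTᵢ = 12.7×0.970×29.4 + 27.4×0.970×55.0 = 1824
Σ ṁᵢCp,ᵢ = 12.7×0.970 + 27.4×0.970 = 38.897
T_out = 1824 / 38.897 = 46.892 °C

T_out = 46.9 °C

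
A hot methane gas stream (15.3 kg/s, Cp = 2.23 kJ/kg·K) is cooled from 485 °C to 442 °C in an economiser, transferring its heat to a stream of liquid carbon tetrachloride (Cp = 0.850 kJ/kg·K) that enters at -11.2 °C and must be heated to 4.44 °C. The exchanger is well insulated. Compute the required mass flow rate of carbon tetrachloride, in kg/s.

Heat released by hot stream: Q = 15.3 × 2.23 × (485 − 442) = 1467.1 kJ/s
Energy balance on cold side (adiabatic exchanger): Q = ṁ_c·Cp_c·(T_c,out − T_c,in)
ṁ_c = 1467.1 / [0.850 × (4.44 − -11.2)] = 110.36 kg/s

ṁ_c = 110 kg/s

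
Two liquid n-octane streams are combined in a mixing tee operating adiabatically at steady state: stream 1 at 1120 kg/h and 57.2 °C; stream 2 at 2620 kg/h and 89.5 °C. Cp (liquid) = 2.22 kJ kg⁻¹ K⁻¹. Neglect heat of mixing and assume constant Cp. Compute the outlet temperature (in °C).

Adiabatic, steady state ⇒ Σ ṁᵢCp,ᵢ(T_out − Tᵢ) = 0
T_out = Σ ṁᵢCp,ᵢTᵢ / Σ ṁᵢCp,ᵢ
      = 662790 / 8302.8 = 79.827 °C

T_out = 79.8 °C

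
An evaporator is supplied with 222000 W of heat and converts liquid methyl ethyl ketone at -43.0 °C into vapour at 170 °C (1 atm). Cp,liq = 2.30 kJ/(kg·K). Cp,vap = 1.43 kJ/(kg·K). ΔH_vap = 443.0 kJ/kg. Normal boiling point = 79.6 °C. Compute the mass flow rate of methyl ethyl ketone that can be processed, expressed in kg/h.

ṁ = 936 kg/h

Δh = 2.30×(79.6−-43.0) + 443.0 + 1.43×(170−79.6) = 854.25 kJ/kg
Q = 222000 W = 222 kJ/s = 799200 kJ/h
ṁ = Q/Δh = 799200 / 854.25 = 935.56 kg/h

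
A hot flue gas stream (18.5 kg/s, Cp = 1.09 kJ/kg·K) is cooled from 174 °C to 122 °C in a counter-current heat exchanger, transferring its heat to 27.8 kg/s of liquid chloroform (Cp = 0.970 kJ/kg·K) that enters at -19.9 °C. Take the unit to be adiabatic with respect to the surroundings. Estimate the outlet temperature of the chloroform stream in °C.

Heat released by hot stream: Q = 18.5 × 1.09 × (174 − 122) = 1048.6 kJ/s
Energy balance on cold side (adiabatic exchanger): Q = ṁ_c·Cp_c·(T_c,out − T_c,in)
T_c,out = -19.9 + 1048.6/(27.8 × 0.970) = 18.985 °C

T_c,out = 19.0 °C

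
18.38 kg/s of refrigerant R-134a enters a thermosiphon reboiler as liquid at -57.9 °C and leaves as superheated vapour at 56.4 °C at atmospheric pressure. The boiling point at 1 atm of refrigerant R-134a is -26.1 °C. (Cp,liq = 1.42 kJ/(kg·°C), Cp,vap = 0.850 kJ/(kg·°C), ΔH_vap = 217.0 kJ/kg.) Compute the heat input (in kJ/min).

Q = 366000 kJ/min

liquid -57.9→-26.1 °C: 45.156 kJ/kg
vaporisation at -26.1 °C: 217 kJ/kg
vapour -26.1→56.4 °C: 70.125 kJ/kg
Δh = 45.156 + 217 + 70.125 = 332.28 kJ/kg
Q = ṁ·Δh = 18.38 kg/s × 332.28 kJ/kg = 6107.3 kJ/s
|Q| = 6107.3 kW = 366440 kJ/min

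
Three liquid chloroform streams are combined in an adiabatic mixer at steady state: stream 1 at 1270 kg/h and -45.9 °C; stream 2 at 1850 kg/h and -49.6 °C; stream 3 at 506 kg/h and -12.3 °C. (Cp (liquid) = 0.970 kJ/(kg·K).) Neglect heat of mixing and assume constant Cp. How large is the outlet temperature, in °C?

T_out = -43.1 °C

Adiabatic, steady state ⇒ Σ ṁᵢCp,ᵢ(T_out − Tᵢ) = 0
Σ ṁᵢCp,ᵢTᵢ = 1270×0.970×-45.9 + 1850×0.970×-49.6 + 506×0.970×-12.3 = -151590
Σ ṁᵢCp,ᵢ = 1270×0.970 + 1850×0.970 + 506×0.970 = 3517.2
T_out = -151590 / 3517.2 = -43.099 °C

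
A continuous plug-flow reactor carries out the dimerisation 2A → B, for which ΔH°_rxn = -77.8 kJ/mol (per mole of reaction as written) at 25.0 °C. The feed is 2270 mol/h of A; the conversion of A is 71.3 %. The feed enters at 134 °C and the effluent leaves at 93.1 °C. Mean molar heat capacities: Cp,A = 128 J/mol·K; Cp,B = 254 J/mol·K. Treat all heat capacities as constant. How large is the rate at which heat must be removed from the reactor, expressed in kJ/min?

Q_out = 1250 kJ/min

Extent of reaction ξ = 0.713 × 2270 / 2 = 809.25 mol/h
Reaction term: ξ·ΔH°_rxn = 809.25 × -77.8 = -62960 kJ/h
Sensible, feed 134→25 °C: -31671 kJ/h
Outlet flows (mol/h): A 651.49, B 809.25
Sensible, products 25→93.1 °C: 19677 kJ/h
Q = ΔH = -74954 kJ/h = -20.821 kW
Heat removed = 1249.2 kJ/min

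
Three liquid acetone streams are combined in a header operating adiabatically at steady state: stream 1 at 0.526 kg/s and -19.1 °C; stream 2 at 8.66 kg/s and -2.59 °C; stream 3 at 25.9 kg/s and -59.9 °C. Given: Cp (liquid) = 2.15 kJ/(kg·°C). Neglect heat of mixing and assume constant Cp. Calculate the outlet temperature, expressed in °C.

Energy balance with Q = 0: Σ ṁᵢCp,ᵢ(T_out − Tᵢ) = 0
Σ ṁᵢCp,ᵢTᵢ = 0.526×2.15×-19.1 + 8.66×2.15×-2.59 + 25.9×2.15×-59.9 = -3405.4
Σ ṁᵢCp,ᵢ = 0.526×2.15 + 8.66×2.15 + 25.9×2.15 = 75.435
T_out = -3405.4 / 75.435 = -45.143 °C

T_out = -45.1 °C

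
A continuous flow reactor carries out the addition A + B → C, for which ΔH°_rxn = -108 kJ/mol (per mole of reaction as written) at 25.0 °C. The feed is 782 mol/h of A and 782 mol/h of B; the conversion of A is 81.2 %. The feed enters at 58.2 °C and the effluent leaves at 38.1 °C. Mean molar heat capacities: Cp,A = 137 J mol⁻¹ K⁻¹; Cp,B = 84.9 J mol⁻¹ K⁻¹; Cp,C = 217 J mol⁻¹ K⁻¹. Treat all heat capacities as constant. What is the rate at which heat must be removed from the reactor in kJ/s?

Extent of reaction ξ = 0.812 × 782 = 634.98 mol/h
Reaction term: ξ·ΔH°_rxn = 634.98 × -108 = -68578 kJ/h
Sensible, feed 58.2→25 °C: -5761.1 kJ/h
Outlet flows (mol/h): A 147.02, B 147.02, C 634.98
Sensible, products 25→38.1 °C: 2232.4 kJ/h
Q = ΔH = -72107 kJ/h = -20.03 kW
Heat removed = 20.03 kJ/s

Q_out = 20.0 kJ/s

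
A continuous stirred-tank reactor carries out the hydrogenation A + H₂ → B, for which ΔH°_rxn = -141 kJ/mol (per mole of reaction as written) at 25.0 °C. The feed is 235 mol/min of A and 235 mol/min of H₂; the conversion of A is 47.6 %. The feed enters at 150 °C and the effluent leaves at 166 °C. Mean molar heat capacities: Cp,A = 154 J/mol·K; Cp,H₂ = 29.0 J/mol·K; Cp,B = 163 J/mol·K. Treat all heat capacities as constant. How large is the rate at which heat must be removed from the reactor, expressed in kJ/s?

Q_out = 257 kJ/s

Extent of reaction ξ = 0.476 × 235 = 111.86 mol/min
Reaction term: ξ·ΔH°_rxn = 111.86 × -141 = -15772 kJ/min
Sensible, feed 150→25 °C: -5375.6 kJ/min
Outlet flows (mol/min): A 123.14, H₂ 123.14, B 111.86
Sensible, products 25→166 °C: 5748.3 kJ/min
Q = ΔH = -15400 kJ/min = -256.66 kW
Heat removed = 256.66 kJ/s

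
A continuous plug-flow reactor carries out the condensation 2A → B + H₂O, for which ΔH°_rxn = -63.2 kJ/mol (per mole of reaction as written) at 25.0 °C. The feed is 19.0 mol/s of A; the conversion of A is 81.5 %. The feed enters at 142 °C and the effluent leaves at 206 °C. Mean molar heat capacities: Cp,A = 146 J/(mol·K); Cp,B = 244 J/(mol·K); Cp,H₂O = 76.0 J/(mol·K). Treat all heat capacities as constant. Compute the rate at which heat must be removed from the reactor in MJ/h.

Extent of reaction ξ = 0.815 × 19.0 / 2 = 7.7425 mol/s
Reaction term: ξ·ΔH°_rxn = 7.7425 × -63.2 = -489.33 kJ/s
Sensible, feed 142→25 °C: -324.56 kJ/s
Outlet flows (mol/s): A 3.515, B 7.7425, H₂O 7.7425
Sensible, products 25→206 °C: 541.33 kJ/s
Q = ΔH = -272.55 kJ/s = -272.55 kW
Heat removed = 981.18 MJ/h

Q_out = 981 MJ/h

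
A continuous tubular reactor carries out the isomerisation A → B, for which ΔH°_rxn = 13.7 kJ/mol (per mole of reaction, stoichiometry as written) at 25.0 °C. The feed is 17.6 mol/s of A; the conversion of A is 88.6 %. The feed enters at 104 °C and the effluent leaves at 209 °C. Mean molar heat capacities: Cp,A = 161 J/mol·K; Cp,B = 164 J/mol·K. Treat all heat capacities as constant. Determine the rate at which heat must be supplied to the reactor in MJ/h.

Extent of reaction ξ = 0.886 × 17.6 = 15.594 mol/s
Reaction term: ξ·ΔH°_rxn = 15.594 × 13.7 = 213.63 kJ/s
Sensible, feed 104→25 °C: -223.85 kJ/s
Outlet flows (mol/s): A 2.0064, B 15.594
Sensible, products 25→209 °C: 529.99 kJ/s
Q = ΔH = 519.77 kJ/s = 519.77 kW
Heat supplied = 1871.2 MJ/h

Q_in = 1870 MJ/h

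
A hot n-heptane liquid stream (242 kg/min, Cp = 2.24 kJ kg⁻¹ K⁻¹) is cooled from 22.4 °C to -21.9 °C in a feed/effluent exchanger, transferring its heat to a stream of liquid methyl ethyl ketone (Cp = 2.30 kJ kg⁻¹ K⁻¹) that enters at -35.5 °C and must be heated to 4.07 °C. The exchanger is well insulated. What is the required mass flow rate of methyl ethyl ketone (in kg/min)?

Heat released by hot stream: Q = 242 × 2.24 × (22.4 − -21.9) = 24014 kJ/min
Energy balance on cold side (adiabatic exchanger): Q = ṁ_c·Cp_c·(T_c,out − T_c,in)
ṁ_c = 24014 / [2.30 × (4.07 − -35.5)] = 263.86 kg/min

ṁ_c = 264 kg/min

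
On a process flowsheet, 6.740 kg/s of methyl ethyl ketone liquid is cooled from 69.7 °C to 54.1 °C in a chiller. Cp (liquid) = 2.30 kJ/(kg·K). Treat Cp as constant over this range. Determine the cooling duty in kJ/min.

Q_c = 14500 kJ/min

Q = ṁ·Cp·ΔT = 6.740 × 2.30 × (54.1 − 69.7) = -241.83 kJ/s
Cooling duty = 14510 kJ/min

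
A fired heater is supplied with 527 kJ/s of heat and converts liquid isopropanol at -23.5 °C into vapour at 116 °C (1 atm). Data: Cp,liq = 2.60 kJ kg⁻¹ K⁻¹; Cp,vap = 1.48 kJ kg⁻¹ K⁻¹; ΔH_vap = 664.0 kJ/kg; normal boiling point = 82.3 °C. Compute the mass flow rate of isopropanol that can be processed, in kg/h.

ṁ = 1920 kg/h

Δh = 2.60×(82.3−-23.5) + 664.0 + 1.48×(116−82.3) = 988.96 kJ/kg
Q = 527 kJ/s = 527 kJ/s = 1.8972e+06 kJ/h
ṁ = Q/Δh = 1.8972e+06 / 988.96 = 1918.4 kg/h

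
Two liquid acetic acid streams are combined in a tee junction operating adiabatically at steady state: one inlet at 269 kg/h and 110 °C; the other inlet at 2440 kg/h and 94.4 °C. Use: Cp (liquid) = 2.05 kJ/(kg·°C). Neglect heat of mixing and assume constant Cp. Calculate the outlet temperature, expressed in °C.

Energy balance with Q = 0: Σ ṁᵢCp,ᵢ(T_out − Tᵢ) = 0
T_out = Σ ṁᵢCp,ᵢTᵢ / Σ ṁᵢCp,ᵢ
      = 532850 / 5553.4 = 95.949 °C

T_out = 95.9 °C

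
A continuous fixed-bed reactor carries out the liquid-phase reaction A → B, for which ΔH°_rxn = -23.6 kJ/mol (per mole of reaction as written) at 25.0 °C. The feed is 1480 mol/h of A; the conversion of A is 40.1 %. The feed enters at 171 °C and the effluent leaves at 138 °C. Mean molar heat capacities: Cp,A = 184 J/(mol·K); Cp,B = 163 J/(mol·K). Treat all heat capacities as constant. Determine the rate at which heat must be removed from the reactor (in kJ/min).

Q_out = 407 kJ/min

Extent of reaction ξ = 0.401 × 1480 = 593.48 mol/h
Reaction term: ξ·ΔH°_rxn = 593.48 × -23.6 = -14006 kJ/h
Sensible, feed 171→25 °C: -39759 kJ/h
Outlet flows (mol/h): A 886.52, B 593.48
Sensible, products 25→138 °C: 29364 kJ/h
Q = ΔH = -24401 kJ/h = -6.7781 kW
Heat removed = 406.68 kJ/min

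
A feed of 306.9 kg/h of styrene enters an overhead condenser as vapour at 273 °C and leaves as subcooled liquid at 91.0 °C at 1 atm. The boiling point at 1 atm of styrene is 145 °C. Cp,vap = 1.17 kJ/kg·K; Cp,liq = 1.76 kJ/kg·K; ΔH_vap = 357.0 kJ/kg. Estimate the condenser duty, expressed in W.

Q_c = 51300 W

vapour 273→145 °C: -149.76 kJ/kg
condensation at 145 °C: -357 kJ/kg
liquid 145→91.0 °C: -95.04 kJ/kg
Δh = -149.76 + -357 + -95.04 = -601.8 kJ/kg
Q = ṁ·Δh = 306.9 kg/h × -601.8 kJ/kg = -184690 kJ/h
|Q| = 51.303 kW = 51303 W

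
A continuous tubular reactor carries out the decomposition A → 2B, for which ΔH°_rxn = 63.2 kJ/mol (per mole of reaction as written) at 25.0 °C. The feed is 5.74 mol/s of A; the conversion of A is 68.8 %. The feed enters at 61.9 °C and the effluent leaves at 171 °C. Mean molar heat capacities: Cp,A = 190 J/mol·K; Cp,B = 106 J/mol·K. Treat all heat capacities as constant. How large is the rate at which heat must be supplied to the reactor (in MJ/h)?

Q_in = 1370 MJ/h

Extent of reaction ξ = 0.688 × 5.74 = 3.9491 mol/s
Reaction term: ξ·ΔH°_rxn = 3.9491 × 63.2 = 249.58 kJ/s
Sensible, feed 61.9→25 °C: -40.243 kJ/s
Outlet flows (mol/s): A 1.7909, B 7.8982
Sensible, products 25→171 °C: 171.91 kJ/s
Q = ΔH = 381.25 kJ/s = 381.25 kW
Heat supplied = 1372.5 MJ/h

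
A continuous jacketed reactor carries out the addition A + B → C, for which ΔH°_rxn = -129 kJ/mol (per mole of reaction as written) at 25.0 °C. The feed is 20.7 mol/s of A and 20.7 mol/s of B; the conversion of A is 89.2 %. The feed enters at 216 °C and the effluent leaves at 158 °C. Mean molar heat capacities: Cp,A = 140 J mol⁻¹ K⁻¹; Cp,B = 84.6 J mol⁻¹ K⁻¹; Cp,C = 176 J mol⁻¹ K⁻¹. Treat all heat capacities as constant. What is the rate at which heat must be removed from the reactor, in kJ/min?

Q_out = 166000 kJ/min

Extent of reaction ξ = 0.892 × 20.7 = 18.464 mol/s
Reaction term: ξ·ΔH°_rxn = 18.464 × -129 = -2381.9 kJ/s
Sensible, feed 216→25 °C: -888 kJ/s
Outlet flows (mol/s): A 2.2356, B 2.2356, C 18.464
Sensible, products 25→158 °C: 499 kJ/s
Q = ΔH = -2770.9 kJ/s = -2770.9 kW
Heat removed = 166250 kJ/min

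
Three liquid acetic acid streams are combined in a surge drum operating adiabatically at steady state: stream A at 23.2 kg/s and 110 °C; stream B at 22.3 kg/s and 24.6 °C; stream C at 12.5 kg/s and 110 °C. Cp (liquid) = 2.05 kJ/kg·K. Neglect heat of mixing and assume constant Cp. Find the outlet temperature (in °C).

No heat crosses the boundary, so H_out = H_in.
T_out = Σ ṁᵢCp,ᵢTᵢ / Σ ṁᵢCp,ᵢ
      = 9174.9 / 118.9 = 77.165 °C

T_out = 77.2 °C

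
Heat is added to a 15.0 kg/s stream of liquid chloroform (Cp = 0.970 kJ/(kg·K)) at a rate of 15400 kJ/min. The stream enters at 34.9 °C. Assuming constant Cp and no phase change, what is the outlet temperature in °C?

T_out = 52.5 °C

Q = 15400 kJ/min = 256.67 kJ/s
ΔT = Q/(ṁ·Cp) = 256.67/(15.0×0.970) = 17.64 K
T_out = 34.9 + 17.64 = 52.54 °C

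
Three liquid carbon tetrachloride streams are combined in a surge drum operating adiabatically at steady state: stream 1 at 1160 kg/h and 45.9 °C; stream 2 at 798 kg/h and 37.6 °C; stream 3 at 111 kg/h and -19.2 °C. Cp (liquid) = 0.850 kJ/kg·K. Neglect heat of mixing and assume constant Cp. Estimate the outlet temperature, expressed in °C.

Adiabatic, steady state ⇒ Σ ṁᵢCp,ᵢ(T_out − Tᵢ) = 0
T_out = Σ ṁᵢCp,ᵢTᵢ / Σ ṁᵢCp,ᵢ
      = 68950 / 1758.6 = 39.206 °C

T_out = 39.2 °C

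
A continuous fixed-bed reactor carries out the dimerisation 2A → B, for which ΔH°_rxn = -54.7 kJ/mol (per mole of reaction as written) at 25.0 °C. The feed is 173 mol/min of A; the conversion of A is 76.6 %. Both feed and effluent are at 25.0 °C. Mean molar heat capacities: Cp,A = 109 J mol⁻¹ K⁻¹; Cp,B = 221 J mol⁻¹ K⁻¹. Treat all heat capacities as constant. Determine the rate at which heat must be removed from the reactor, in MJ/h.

Extent of reaction ξ = 0.766 × 173 / 2 = 66.259 mol/min
Reaction term: ξ·ΔH°_rxn = 66.259 × -54.7 = -3624.4 kJ/min
Q = ΔH = -3624.4 kJ/min = -60.406 kW
Heat removed = 217.46 MJ/h

Q_out = 217 MJ/h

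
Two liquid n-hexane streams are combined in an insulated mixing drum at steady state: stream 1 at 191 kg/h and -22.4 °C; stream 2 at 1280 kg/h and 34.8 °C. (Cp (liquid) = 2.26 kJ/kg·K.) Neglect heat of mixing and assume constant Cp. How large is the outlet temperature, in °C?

T_out = 27.4 °C

No heat crosses the boundary, so H_out = H_in.
T_out = Σ ṁᵢCp,ᵢTᵢ / Σ ṁᵢCp,ᵢ
      = 91000 / 3324.5 = 27.373 °C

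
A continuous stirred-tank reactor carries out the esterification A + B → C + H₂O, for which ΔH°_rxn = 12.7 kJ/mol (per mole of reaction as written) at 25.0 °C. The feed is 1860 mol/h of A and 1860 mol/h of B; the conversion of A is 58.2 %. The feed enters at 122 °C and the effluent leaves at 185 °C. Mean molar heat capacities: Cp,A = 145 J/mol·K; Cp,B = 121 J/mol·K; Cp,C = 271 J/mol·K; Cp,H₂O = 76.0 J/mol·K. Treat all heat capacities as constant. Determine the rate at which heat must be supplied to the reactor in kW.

Extent of reaction ξ = 0.582 × 1860 = 1082.5 mol/h
Reaction term: ξ·ΔH°_rxn = 1082.5 × 12.7 = 13748 kJ/h
Sensible, feed 122→25 °C: -47992 kJ/h
Outlet flows (mol/h): A 777.48, B 777.48, C 1082.5, H₂O 1082.5
Sensible, products 25→185 °C: 93191 kJ/h
Q = ΔH = 58947 kJ/h = 16.374 kW
Heat supplied = 16.374 kW

Q_in = 16.4 kW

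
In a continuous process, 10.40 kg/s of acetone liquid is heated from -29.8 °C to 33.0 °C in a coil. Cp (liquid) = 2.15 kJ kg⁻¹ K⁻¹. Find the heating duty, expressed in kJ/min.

Q = ṁ·Cp·ΔT = 10.40 × 2.15 × (33.0 − -29.8) = 1404.2 kJ/s
Heating duty = 84252 kJ/min

Q = 84300 kJ/min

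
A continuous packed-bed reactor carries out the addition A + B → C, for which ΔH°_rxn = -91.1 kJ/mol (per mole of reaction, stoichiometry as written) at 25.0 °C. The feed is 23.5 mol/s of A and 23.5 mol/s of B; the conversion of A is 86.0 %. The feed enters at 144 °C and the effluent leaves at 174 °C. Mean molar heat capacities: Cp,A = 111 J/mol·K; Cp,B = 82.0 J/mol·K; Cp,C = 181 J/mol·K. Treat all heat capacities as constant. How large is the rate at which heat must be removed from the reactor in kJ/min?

Extent of reaction ξ = 0.860 × 23.5 = 20.21 mol/s
Reaction term: ξ·ΔH°_rxn = 20.21 × -91.1 = -1841.1 kJ/s
Sensible, feed 144→25 °C: -539.72 kJ/s
Outlet flows (mol/s): A 3.29, B 3.29, C 20.21
Sensible, products 25→174 °C: 639.65 kJ/s
Q = ΔH = -1741.2 kJ/s = -1741.2 kW
Heat removed = 104470 kJ/min

Q_out = 104000 kJ/min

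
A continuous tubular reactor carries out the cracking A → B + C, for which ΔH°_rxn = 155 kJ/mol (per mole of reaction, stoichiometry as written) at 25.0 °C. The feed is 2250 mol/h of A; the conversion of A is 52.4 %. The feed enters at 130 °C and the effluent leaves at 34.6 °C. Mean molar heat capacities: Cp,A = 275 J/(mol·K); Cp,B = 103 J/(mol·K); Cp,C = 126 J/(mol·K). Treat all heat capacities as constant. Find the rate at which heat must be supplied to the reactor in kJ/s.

Extent of reaction ξ = 0.524 × 2250 = 1179 mol/h
Reaction term: ξ·ΔH°_rxn = 1179 × 155 = 182740 kJ/h
Sensible, feed 130→25 °C: -64969 kJ/h
Outlet flows (mol/h): A 1071, B 1179, C 1179
Sensible, products 25→34.6 °C: 5419.4 kJ/h
Q = ΔH = 123200 kJ/h = 34.221 kW
Heat supplied = 34.221 kJ/s

Q_in = 34.2 kJ/s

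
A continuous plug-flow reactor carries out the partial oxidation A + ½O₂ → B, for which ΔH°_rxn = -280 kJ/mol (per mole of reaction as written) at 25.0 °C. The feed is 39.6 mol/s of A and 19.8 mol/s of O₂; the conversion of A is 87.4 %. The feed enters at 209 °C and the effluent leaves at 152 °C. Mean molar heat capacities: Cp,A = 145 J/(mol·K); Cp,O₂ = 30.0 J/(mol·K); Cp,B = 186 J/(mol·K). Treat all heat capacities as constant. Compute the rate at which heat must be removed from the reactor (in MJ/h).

Q_out = 35800 MJ/h

Extent of reaction ξ = 0.874 × 39.6 = 34.61 mol/s
Reaction term: ξ·ΔH°_rxn = 34.61 × -280 = -9690.9 kJ/s
Sensible, feed 209→25 °C: -1165.8 kJ/s
Outlet flows (mol/s): A 4.9896, O₂ 2.4948, B 34.61
Sensible, products 25→152 °C: 918.96 kJ/s
Q = ΔH = -9937.8 kJ/s = -9937.8 kW
Heat removed = 35776 MJ/h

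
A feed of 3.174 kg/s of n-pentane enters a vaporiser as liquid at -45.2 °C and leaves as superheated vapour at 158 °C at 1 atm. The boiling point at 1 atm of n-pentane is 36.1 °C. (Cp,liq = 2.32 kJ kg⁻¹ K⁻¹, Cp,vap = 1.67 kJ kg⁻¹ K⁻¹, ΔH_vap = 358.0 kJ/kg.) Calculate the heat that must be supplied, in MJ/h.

Q = 8570 MJ/h

liquid -45.2→36.1 °C: 188.62 kJ/kg
vaporisation at 36.1 °C: 358 kJ/kg
vapour 36.1→158 °C: 203.57 kJ/kg
Δh = 188.62 + 358 + 203.57 = 750.19 kJ/kg
Q = ṁ·Δh = 3.174 kg/s × 750.19 kJ/kg = 2381.1 kJ/s
|Q| = 2381.1 kW = 8572 MJ/h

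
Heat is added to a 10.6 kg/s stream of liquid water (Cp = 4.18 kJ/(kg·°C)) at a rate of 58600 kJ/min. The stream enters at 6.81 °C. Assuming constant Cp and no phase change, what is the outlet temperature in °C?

T_out = 28.9 °C

Q = 58600 kJ/min = 976.67 kJ/s
ΔT = Q/(ṁ·Cp) = 976.67/(10.6×4.18) = 22.043 K
T_out = 6.81 + 22.043 = 28.853 °C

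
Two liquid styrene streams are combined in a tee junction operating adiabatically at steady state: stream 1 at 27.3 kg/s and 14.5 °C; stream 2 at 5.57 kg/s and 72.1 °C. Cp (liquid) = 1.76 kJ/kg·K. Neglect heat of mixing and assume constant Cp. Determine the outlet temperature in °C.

No heat crosses the boundary, so H_out = H_in.
Σ ṁᵢCp,ᵢTᵢ = 27.3×1.76×14.5 + 5.57×1.76×72.1 = 1403.5
Σ ṁᵢCp,ᵢ = 27.3×1.76 + 5.57×1.76 = 57.851
T_out = 1403.5 / 57.851 = 24.261 °C

T_out = 24.3 °C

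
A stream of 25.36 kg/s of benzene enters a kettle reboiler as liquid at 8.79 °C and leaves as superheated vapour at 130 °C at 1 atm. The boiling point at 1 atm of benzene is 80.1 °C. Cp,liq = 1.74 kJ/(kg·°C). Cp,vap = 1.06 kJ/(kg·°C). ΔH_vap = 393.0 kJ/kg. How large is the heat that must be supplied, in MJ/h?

Q = 52000 MJ/h

liquid 8.79→80.1 °C: 124.08 kJ/kg
vaporisation at 80.1 °C: 393 kJ/kg
vapour 80.1→130 °C: 52.894 kJ/kg
Δh = 124.08 + 393 + 52.894 = 569.97 kJ/kg
Q = ṁ·Δh = 25.36 kg/s × 569.97 kJ/kg = 14455 kJ/s
|Q| = 14455 kW = 52036 MJ/h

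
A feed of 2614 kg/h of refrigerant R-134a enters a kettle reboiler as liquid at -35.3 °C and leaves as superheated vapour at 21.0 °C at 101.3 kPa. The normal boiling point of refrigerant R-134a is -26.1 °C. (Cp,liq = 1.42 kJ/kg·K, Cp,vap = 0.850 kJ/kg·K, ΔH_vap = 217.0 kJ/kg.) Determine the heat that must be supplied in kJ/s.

liquid -35.3→-26.1 °C: 13.064 kJ/kg
vaporisation at -26.1 °C: 217 kJ/kg
vapour -26.1→21.0 °C: 40.035 kJ/kg
Δh = 13.064 + 217 + 40.035 = 270.1 kJ/kg
Q = ṁ·Δh = 2614 kg/h × 270.1 kJ/kg = 706040 kJ/h
|Q| = 196.12 kW

Q = 196 kJ/s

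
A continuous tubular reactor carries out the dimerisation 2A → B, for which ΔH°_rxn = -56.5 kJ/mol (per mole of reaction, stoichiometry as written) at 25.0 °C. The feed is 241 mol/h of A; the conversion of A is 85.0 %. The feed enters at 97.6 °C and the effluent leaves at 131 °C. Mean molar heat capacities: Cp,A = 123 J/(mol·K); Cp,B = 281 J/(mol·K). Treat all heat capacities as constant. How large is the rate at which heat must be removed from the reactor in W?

Extent of reaction ξ = 0.850 × 241 / 2 = 102.42 mol/h
Reaction term: ξ·ΔH°_rxn = 102.42 × -56.5 = -5787 kJ/h
Sensible, feed 97.6→25 °C: -2152.1 kJ/h
Outlet flows (mol/h): A 36.15, B 102.42
Sensible, products 25→131 °C: 3522.2 kJ/h
Q = ΔH = -4416.9 kJ/h = -1.2269 kW
Heat removed = 1226.9 W

Q_out = 1230 W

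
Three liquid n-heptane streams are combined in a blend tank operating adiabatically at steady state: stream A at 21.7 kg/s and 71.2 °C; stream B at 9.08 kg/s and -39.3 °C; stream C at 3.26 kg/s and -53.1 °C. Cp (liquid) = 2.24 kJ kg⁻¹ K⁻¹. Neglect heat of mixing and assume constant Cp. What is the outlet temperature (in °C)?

No heat crosses the boundary, so H_out = H_in.
Σ ṁᵢCp,ᵢTᵢ = 21.7×2.24×71.2 + 9.08×2.24×-39.3 + 3.26×2.24×-53.1 = 2273.8
Σ ṁᵢCp,ᵢ = 21.7×2.24 + 9.08×2.24 + 3.26×2.24 = 76.25
T_out = 2273.8 / 76.25 = 29.821 °C

T_out = 29.8 °C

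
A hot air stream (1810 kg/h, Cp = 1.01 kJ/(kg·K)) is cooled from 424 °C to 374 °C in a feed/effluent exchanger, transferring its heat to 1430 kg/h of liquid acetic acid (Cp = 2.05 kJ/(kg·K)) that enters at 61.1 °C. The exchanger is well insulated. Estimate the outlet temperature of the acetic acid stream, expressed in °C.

Heat released by hot stream: Q = 1810 × 1.01 × (424 − 374) = 91405 kJ/h
Energy balance on cold side (adiabatic exchanger): Q = ṁ_c·Cp_c·(T_c,out − T_c,in)
T_c,out = 61.1 + 91405/(1430 × 2.05) = 92.28 °C

T_c,out = 92.3 °C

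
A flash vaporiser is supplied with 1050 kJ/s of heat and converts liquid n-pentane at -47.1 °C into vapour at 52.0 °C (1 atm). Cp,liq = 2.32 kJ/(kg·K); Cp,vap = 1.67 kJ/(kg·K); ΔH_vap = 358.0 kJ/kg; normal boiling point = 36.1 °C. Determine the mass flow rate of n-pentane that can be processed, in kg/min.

ṁ = 109 kg/min

Δh = 2.32×(36.1−-47.1) + 358.0 + 1.67×(52.0−36.1) = 577.58 kJ/kg
Q = 1050 kJ/s = 1050 kJ/s = 63000 kJ/min
ṁ = Q/Δh = 63000 / 577.58 = 109.08 kg/min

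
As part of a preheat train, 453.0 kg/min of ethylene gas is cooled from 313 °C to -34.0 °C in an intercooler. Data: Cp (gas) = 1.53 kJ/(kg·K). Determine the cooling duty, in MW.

Q_c = 4.01 MW

Q = ṁ·Cp·ΔT = 453.0 × 1.53 × (-34.0 − 313) = -240500 kJ/min
Converting: 240500 / 60 s = 4008.4 kW
Cooling duty = 4.0084 MW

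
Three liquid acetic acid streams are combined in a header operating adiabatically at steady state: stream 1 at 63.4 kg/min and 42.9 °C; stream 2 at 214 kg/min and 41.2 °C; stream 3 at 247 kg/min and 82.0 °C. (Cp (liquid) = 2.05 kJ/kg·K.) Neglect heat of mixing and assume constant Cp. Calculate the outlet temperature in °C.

T_out = 60.6 °C

No heat crosses the boundary, so H_out = H_in.
Σ ṁᵢCp,ᵢTᵢ = 63.4×2.05×42.9 + 214×2.05×41.2 + 247×2.05×82.0 = 65171
Σ ṁᵢCp,ᵢ = 63.4×2.05 + 214×2.05 + 247×2.05 = 1075
T_out = 65171 / 1075 = 60.623 °C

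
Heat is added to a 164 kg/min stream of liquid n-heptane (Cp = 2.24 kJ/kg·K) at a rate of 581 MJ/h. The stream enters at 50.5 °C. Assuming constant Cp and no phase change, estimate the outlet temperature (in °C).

T_out = 76.9 °C

Q = 581 MJ/h = 9683.3 kJ/min
ΔT = Q/(ṁ·Cp) = 9683.3/(164×2.24) = 26.359 K
T_out = 50.5 + 26.359 = 76.859 °C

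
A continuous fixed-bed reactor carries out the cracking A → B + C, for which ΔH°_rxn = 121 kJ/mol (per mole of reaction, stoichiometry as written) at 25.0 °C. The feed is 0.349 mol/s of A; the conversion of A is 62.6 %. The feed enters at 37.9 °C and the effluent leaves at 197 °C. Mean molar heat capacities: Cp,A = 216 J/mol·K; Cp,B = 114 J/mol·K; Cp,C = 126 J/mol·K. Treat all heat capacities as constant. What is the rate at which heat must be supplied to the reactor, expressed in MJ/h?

Q_in = 142 MJ/h

Extent of reaction ξ = 0.626 × 0.349 = 0.21847 mol/s
Reaction term: ξ·ΔH°_rxn = 0.21847 × 121 = 26.435 kJ/s
Sensible, feed 37.9→25 °C: -0.97245 kJ/s
Outlet flows (mol/s): A 0.13053, B 0.21847, C 0.21847
Sensible, products 25→197 °C: 13.868 kJ/s
Q = ΔH = 39.331 kJ/s = 39.331 kW
Heat supplied = 141.59 MJ/h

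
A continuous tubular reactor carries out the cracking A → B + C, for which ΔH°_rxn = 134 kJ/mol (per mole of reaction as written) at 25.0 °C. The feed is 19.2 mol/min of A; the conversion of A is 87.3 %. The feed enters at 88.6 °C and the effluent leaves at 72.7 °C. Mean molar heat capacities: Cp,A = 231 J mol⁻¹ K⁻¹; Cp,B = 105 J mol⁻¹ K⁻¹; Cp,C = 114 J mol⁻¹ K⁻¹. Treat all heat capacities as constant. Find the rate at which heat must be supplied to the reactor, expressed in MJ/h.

Q_in = 130 MJ/h

Extent of reaction ξ = 0.873 × 19.2 = 16.762 mol/min
Reaction term: ξ·ΔH°_rxn = 16.762 × 134 = 2246.1 kJ/min
Sensible, feed 88.6→25 °C: -282.08 kJ/min
Outlet flows (mol/min): A 2.4384, B 16.762, C 16.762
Sensible, products 25→72.7 °C: 201.96 kJ/min
Q = ΔH = 2165.9 kJ/min = 36.099 kW
Heat supplied = 129.96 MJ/h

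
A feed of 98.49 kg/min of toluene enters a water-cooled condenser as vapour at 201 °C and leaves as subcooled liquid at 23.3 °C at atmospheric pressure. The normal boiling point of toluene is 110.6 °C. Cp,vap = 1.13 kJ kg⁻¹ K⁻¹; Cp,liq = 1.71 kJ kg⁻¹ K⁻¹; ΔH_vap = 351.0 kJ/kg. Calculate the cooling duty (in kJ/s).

Q_c = 989 kJ/s

vapour 201→110.6 °C: -102.15 kJ/kg
condensation at 110.6 °C: -351 kJ/kg
liquid 110.6→23.3 °C: -149.28 kJ/kg
Δh = -102.15 + -351 + -149.28 = -602.43 kJ/kg
Q = ṁ·Δh = 98.49 kg/min × -602.43 kJ/kg = -59334 kJ/min
|Q| = 988.9 kW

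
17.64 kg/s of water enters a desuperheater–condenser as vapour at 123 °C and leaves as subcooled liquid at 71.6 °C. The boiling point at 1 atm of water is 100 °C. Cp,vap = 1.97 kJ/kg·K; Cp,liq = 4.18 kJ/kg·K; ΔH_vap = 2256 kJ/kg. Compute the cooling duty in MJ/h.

Q_c = 154000 MJ/h

vapour 123→100 °C: -45.31 kJ/kg
condensation at 100 °C: -2256 kJ/kg
liquid 100→71.6 °C: -118.71 kJ/kg
Δh = -45.31 + -2256 + -118.71 = -2420 kJ/kg
Q = ṁ·Δh = 17.64 kg/s × -2420 kJ/kg = -42689 kJ/s
|Q| = 42689 kW = 153680 MJ/h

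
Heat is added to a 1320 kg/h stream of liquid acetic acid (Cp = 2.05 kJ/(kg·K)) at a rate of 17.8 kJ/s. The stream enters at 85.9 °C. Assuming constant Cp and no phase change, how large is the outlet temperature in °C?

T_out = 110 °C

Q = 17.8 kJ/s = 64080 kJ/h
ΔT = Q/(ṁ·Cp) = 64080/(1320×2.05) = 23.681 K
T_out = 85.9 + 23.681 = 109.58 °C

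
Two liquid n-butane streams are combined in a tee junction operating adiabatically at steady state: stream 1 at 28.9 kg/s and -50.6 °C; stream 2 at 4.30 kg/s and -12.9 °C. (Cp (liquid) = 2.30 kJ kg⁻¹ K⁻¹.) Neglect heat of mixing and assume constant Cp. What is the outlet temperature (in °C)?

Adiabatic, steady state ⇒ Σ ṁᵢCp,ᵢ(T_out − Tᵢ) = 0
Σ ṁᵢCp,ᵢTᵢ = 28.9×2.30×-50.6 + 4.30×2.30×-12.9 = -3491
Σ ṁᵢCp,ᵢ = 28.9×2.30 + 4.30×2.30 = 76.36
T_out = -3491 / 76.36 = -45.717 °C

T_out = -45.7 °C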